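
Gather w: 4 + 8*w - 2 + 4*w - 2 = 12*w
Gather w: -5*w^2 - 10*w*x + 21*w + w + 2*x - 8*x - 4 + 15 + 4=-5*w^2 + w*(22 - 10*x) - 6*x + 15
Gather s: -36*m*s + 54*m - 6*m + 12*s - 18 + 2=48*m + s*(12 - 36*m) - 16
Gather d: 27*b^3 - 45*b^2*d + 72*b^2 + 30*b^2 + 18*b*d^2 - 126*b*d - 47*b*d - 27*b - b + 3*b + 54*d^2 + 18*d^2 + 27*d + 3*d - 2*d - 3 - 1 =27*b^3 + 102*b^2 - 25*b + d^2*(18*b + 72) + d*(-45*b^2 - 173*b + 28) - 4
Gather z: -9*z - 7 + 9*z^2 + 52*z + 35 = 9*z^2 + 43*z + 28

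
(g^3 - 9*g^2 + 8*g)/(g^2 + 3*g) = (g^2 - 9*g + 8)/(g + 3)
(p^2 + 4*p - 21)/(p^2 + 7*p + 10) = (p^2 + 4*p - 21)/(p^2 + 7*p + 10)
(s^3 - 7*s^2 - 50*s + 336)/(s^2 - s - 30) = (s^2 - s - 56)/(s + 5)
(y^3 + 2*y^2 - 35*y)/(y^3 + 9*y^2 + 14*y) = (y - 5)/(y + 2)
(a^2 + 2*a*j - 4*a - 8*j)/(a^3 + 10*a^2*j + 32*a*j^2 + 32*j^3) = (a - 4)/(a^2 + 8*a*j + 16*j^2)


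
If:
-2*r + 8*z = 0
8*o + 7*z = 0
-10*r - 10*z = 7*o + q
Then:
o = -7*z/8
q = -351*z/8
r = 4*z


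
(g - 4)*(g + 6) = g^2 + 2*g - 24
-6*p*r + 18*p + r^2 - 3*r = (-6*p + r)*(r - 3)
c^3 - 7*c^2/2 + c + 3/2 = (c - 3)*(c - 1)*(c + 1/2)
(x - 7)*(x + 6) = x^2 - x - 42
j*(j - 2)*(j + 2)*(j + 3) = j^4 + 3*j^3 - 4*j^2 - 12*j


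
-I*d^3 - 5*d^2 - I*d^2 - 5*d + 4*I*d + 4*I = (d - 4*I)*(d - I)*(-I*d - I)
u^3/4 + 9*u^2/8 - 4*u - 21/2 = (u/4 + 1/2)*(u - 7/2)*(u + 6)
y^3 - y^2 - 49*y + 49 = (y - 7)*(y - 1)*(y + 7)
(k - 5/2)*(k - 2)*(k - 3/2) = k^3 - 6*k^2 + 47*k/4 - 15/2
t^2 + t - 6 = (t - 2)*(t + 3)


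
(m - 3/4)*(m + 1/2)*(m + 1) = m^3 + 3*m^2/4 - 5*m/8 - 3/8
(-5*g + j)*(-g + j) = 5*g^2 - 6*g*j + j^2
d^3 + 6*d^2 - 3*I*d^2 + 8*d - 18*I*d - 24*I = (d + 2)*(d + 4)*(d - 3*I)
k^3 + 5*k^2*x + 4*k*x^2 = k*(k + x)*(k + 4*x)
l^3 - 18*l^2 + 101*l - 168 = (l - 8)*(l - 7)*(l - 3)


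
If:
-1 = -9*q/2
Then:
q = 2/9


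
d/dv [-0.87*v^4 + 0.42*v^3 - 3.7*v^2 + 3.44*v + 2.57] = -3.48*v^3 + 1.26*v^2 - 7.4*v + 3.44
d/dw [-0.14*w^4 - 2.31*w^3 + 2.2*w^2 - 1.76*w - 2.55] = -0.56*w^3 - 6.93*w^2 + 4.4*w - 1.76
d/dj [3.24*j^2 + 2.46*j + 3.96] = 6.48*j + 2.46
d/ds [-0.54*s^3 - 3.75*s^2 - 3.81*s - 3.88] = -1.62*s^2 - 7.5*s - 3.81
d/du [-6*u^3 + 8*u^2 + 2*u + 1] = -18*u^2 + 16*u + 2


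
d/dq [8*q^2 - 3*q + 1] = 16*q - 3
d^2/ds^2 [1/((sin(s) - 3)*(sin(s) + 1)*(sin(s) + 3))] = (-9*sin(s)^5 - 2*sin(s)^4 + 28*sin(s)^3 - 66*sin(s)^2 - 99*sin(s) + 180)/((sin(s) - 3)^3*(sin(s) + 1)^2*(sin(s) + 3)^3)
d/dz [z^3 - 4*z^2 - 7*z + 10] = 3*z^2 - 8*z - 7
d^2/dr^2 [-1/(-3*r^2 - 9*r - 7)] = 6*(-3*r^2 - 9*r + 3*(2*r + 3)^2 - 7)/(3*r^2 + 9*r + 7)^3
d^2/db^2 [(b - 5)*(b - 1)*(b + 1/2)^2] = 12*b^2 - 30*b - 3/2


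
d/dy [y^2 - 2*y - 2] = 2*y - 2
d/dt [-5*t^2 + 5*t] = 5 - 10*t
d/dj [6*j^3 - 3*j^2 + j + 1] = 18*j^2 - 6*j + 1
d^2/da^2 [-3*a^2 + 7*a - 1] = -6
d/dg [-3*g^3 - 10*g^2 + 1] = g*(-9*g - 20)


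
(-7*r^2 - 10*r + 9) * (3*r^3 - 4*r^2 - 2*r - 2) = -21*r^5 - 2*r^4 + 81*r^3 - 2*r^2 + 2*r - 18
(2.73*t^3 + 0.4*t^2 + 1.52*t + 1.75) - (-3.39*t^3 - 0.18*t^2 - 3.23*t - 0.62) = 6.12*t^3 + 0.58*t^2 + 4.75*t + 2.37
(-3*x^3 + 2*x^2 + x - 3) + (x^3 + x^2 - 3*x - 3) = -2*x^3 + 3*x^2 - 2*x - 6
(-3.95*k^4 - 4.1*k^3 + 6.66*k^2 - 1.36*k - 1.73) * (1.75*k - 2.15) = -6.9125*k^5 + 1.3175*k^4 + 20.47*k^3 - 16.699*k^2 - 0.1035*k + 3.7195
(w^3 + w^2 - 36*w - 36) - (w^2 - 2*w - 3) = w^3 - 34*w - 33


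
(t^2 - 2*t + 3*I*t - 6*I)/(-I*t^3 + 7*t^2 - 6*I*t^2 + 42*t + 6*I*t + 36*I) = (I*t^2 + t*(-3 - 2*I) + 6)/(t^3 + t^2*(6 + 7*I) + t*(-6 + 42*I) - 36)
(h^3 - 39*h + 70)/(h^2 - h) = (h^3 - 39*h + 70)/(h*(h - 1))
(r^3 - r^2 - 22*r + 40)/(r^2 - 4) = (r^2 + r - 20)/(r + 2)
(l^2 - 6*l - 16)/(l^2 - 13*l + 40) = (l + 2)/(l - 5)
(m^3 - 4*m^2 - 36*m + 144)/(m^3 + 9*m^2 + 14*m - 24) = (m^2 - 10*m + 24)/(m^2 + 3*m - 4)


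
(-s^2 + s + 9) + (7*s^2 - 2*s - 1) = 6*s^2 - s + 8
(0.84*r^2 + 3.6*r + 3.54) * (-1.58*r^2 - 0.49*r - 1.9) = -1.3272*r^4 - 6.0996*r^3 - 8.9532*r^2 - 8.5746*r - 6.726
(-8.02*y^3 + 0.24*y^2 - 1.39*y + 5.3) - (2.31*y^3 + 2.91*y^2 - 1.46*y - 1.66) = -10.33*y^3 - 2.67*y^2 + 0.0700000000000001*y + 6.96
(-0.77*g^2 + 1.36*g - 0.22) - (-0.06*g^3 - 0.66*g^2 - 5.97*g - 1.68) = 0.06*g^3 - 0.11*g^2 + 7.33*g + 1.46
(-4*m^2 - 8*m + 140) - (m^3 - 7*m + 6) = -m^3 - 4*m^2 - m + 134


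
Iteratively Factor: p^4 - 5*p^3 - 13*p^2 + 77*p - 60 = (p - 3)*(p^3 - 2*p^2 - 19*p + 20) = (p - 5)*(p - 3)*(p^2 + 3*p - 4) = (p - 5)*(p - 3)*(p + 4)*(p - 1)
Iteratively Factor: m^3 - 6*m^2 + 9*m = (m - 3)*(m^2 - 3*m) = (m - 3)^2*(m)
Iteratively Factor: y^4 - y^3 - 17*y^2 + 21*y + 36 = (y + 4)*(y^3 - 5*y^2 + 3*y + 9) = (y + 1)*(y + 4)*(y^2 - 6*y + 9) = (y - 3)*(y + 1)*(y + 4)*(y - 3)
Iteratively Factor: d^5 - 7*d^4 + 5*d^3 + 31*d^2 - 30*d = (d - 5)*(d^4 - 2*d^3 - 5*d^2 + 6*d) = (d - 5)*(d - 3)*(d^3 + d^2 - 2*d) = (d - 5)*(d - 3)*(d - 1)*(d^2 + 2*d) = d*(d - 5)*(d - 3)*(d - 1)*(d + 2)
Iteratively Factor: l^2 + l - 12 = (l + 4)*(l - 3)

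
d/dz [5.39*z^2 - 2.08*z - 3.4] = 10.78*z - 2.08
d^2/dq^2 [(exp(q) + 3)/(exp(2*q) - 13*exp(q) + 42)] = (exp(4*q) + 25*exp(3*q) - 369*exp(2*q) + 549*exp(q) + 3402)*exp(q)/(exp(6*q) - 39*exp(5*q) + 633*exp(4*q) - 5473*exp(3*q) + 26586*exp(2*q) - 68796*exp(q) + 74088)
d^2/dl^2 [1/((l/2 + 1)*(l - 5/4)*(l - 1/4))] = 64*(1536*l^4 + 1024*l^3 - 1872*l^2 - 1512*l + 1769)/(4096*l^9 + 6144*l^8 - 29952*l^7 - 24832*l^6 + 88176*l^5 + 5016*l^4 - 95347*l^3 + 57870*l^2 - 12900*l + 1000)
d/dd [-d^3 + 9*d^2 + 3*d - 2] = -3*d^2 + 18*d + 3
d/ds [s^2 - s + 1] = 2*s - 1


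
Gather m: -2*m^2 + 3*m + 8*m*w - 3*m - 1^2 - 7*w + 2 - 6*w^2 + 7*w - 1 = -2*m^2 + 8*m*w - 6*w^2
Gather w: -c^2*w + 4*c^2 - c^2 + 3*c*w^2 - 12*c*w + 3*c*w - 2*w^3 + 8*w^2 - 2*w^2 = 3*c^2 - 2*w^3 + w^2*(3*c + 6) + w*(-c^2 - 9*c)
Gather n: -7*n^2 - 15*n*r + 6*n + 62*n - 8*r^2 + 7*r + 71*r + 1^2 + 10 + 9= -7*n^2 + n*(68 - 15*r) - 8*r^2 + 78*r + 20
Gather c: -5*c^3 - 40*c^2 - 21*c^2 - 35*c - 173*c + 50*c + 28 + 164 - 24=-5*c^3 - 61*c^2 - 158*c + 168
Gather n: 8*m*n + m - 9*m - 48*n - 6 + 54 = -8*m + n*(8*m - 48) + 48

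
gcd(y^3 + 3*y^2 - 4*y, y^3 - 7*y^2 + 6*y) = y^2 - y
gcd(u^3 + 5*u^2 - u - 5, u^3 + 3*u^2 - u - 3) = u^2 - 1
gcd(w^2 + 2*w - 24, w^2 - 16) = w - 4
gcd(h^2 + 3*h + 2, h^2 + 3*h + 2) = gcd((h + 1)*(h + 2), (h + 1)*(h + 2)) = h^2 + 3*h + 2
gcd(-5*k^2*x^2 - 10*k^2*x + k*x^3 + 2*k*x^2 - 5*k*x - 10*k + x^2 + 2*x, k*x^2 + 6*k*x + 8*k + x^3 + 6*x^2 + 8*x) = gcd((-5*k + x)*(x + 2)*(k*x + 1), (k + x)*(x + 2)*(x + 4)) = x + 2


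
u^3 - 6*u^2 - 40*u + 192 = (u - 8)*(u - 4)*(u + 6)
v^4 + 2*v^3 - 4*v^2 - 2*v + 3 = (v - 1)^2*(v + 1)*(v + 3)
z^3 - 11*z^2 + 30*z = z*(z - 6)*(z - 5)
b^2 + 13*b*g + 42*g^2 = (b + 6*g)*(b + 7*g)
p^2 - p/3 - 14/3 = (p - 7/3)*(p + 2)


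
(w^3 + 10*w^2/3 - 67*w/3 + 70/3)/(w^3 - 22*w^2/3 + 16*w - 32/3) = (3*w^2 + 16*w - 35)/(3*w^2 - 16*w + 16)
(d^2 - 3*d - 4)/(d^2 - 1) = (d - 4)/(d - 1)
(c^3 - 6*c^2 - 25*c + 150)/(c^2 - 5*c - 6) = (c^2 - 25)/(c + 1)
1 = 1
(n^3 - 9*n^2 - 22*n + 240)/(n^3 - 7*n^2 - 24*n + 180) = (n - 8)/(n - 6)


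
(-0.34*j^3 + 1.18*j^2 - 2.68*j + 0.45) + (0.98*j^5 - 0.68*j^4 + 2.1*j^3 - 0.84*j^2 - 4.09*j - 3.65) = 0.98*j^5 - 0.68*j^4 + 1.76*j^3 + 0.34*j^2 - 6.77*j - 3.2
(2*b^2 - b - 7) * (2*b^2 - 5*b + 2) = 4*b^4 - 12*b^3 - 5*b^2 + 33*b - 14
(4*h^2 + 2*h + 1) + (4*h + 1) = 4*h^2 + 6*h + 2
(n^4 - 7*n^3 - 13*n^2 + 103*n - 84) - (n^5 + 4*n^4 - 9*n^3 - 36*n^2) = -n^5 - 3*n^4 + 2*n^3 + 23*n^2 + 103*n - 84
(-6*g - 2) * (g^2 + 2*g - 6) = -6*g^3 - 14*g^2 + 32*g + 12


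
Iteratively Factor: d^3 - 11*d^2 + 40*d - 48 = (d - 4)*(d^2 - 7*d + 12) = (d - 4)*(d - 3)*(d - 4)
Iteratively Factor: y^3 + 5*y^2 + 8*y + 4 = (y + 1)*(y^2 + 4*y + 4) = (y + 1)*(y + 2)*(y + 2)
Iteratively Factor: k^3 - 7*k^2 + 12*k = (k - 4)*(k^2 - 3*k) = k*(k - 4)*(k - 3)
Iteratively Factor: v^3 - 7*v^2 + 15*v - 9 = (v - 3)*(v^2 - 4*v + 3) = (v - 3)^2*(v - 1)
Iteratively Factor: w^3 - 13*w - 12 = (w - 4)*(w^2 + 4*w + 3) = (w - 4)*(w + 1)*(w + 3)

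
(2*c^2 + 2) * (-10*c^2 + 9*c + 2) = -20*c^4 + 18*c^3 - 16*c^2 + 18*c + 4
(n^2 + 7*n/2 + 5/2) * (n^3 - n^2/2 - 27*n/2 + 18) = n^5 + 3*n^4 - 51*n^3/4 - 61*n^2/2 + 117*n/4 + 45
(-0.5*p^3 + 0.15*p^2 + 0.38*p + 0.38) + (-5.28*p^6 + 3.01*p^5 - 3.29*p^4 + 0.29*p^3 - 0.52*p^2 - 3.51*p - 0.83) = -5.28*p^6 + 3.01*p^5 - 3.29*p^4 - 0.21*p^3 - 0.37*p^2 - 3.13*p - 0.45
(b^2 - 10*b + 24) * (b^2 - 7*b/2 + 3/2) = b^4 - 27*b^3/2 + 121*b^2/2 - 99*b + 36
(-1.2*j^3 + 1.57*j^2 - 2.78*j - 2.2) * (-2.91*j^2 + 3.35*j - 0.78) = 3.492*j^5 - 8.5887*j^4 + 14.2853*j^3 - 4.1356*j^2 - 5.2016*j + 1.716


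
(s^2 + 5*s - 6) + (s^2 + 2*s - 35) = 2*s^2 + 7*s - 41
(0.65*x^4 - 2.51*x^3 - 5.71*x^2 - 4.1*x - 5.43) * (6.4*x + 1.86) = 4.16*x^5 - 14.855*x^4 - 41.2126*x^3 - 36.8606*x^2 - 42.378*x - 10.0998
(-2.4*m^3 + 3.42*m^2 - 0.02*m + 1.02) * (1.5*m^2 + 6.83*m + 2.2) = -3.6*m^5 - 11.262*m^4 + 18.0486*m^3 + 8.9174*m^2 + 6.9226*m + 2.244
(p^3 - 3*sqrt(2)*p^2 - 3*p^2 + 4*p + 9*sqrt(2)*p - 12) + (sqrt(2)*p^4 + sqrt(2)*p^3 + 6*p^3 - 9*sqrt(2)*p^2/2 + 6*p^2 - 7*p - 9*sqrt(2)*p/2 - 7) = sqrt(2)*p^4 + sqrt(2)*p^3 + 7*p^3 - 15*sqrt(2)*p^2/2 + 3*p^2 - 3*p + 9*sqrt(2)*p/2 - 19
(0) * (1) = 0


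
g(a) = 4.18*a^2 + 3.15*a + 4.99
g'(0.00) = 3.15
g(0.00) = 4.99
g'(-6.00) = -47.01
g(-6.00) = 136.57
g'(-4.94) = -38.15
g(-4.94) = 91.44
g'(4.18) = 38.09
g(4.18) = 91.19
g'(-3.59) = -26.86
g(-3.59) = 47.55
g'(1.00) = 11.51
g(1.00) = 12.32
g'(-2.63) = -18.84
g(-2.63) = 25.62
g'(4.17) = 38.01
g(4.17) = 90.81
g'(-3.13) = -23.02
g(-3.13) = 36.08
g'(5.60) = 49.97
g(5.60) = 153.71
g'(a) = 8.36*a + 3.15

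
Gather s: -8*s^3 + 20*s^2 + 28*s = -8*s^3 + 20*s^2 + 28*s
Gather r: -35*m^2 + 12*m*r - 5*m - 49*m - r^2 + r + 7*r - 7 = -35*m^2 - 54*m - r^2 + r*(12*m + 8) - 7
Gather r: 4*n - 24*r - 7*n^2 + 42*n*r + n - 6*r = -7*n^2 + 5*n + r*(42*n - 30)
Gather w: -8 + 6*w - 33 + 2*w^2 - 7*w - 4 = 2*w^2 - w - 45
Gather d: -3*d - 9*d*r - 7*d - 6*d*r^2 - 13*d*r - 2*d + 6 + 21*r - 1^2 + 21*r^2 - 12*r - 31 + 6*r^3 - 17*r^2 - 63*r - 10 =d*(-6*r^2 - 22*r - 12) + 6*r^3 + 4*r^2 - 54*r - 36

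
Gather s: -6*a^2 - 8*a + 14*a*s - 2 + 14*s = -6*a^2 - 8*a + s*(14*a + 14) - 2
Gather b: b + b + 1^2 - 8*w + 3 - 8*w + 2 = 2*b - 16*w + 6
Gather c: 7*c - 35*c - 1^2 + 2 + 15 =16 - 28*c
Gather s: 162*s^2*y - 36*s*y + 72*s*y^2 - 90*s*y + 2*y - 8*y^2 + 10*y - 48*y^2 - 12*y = 162*s^2*y + s*(72*y^2 - 126*y) - 56*y^2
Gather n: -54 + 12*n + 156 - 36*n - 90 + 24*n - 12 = 0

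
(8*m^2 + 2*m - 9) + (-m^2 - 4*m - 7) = 7*m^2 - 2*m - 16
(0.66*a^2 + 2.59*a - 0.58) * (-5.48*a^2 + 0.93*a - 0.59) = -3.6168*a^4 - 13.5794*a^3 + 5.1977*a^2 - 2.0675*a + 0.3422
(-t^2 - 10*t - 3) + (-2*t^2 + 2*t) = -3*t^2 - 8*t - 3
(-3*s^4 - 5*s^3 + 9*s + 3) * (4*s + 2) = -12*s^5 - 26*s^4 - 10*s^3 + 36*s^2 + 30*s + 6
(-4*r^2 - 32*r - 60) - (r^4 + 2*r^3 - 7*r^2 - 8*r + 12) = -r^4 - 2*r^3 + 3*r^2 - 24*r - 72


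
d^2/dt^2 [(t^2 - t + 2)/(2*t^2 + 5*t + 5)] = 4*(-7*t^3 - 3*t^2 + 45*t + 40)/(8*t^6 + 60*t^5 + 210*t^4 + 425*t^3 + 525*t^2 + 375*t + 125)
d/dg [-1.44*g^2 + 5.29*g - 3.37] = 5.29 - 2.88*g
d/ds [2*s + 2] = 2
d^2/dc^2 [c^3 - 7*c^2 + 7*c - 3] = 6*c - 14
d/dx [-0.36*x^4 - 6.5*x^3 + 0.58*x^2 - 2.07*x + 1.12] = -1.44*x^3 - 19.5*x^2 + 1.16*x - 2.07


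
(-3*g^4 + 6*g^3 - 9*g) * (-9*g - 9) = 27*g^5 - 27*g^4 - 54*g^3 + 81*g^2 + 81*g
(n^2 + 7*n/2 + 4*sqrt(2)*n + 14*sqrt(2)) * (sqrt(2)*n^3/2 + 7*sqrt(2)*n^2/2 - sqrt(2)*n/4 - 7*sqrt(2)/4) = sqrt(2)*n^5/2 + 4*n^4 + 21*sqrt(2)*n^4/4 + 12*sqrt(2)*n^3 + 42*n^3 - 21*sqrt(2)*n^2/8 + 96*n^2 - 21*n - 49*sqrt(2)*n/8 - 49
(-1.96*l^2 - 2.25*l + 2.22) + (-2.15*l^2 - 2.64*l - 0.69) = -4.11*l^2 - 4.89*l + 1.53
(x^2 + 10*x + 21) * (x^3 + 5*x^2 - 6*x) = x^5 + 15*x^4 + 65*x^3 + 45*x^2 - 126*x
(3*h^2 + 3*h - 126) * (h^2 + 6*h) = 3*h^4 + 21*h^3 - 108*h^2 - 756*h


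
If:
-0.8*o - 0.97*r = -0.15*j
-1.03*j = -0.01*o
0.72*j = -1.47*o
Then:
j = 0.00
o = 0.00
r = 0.00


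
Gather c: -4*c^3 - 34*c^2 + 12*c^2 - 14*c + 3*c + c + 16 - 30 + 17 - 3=-4*c^3 - 22*c^2 - 10*c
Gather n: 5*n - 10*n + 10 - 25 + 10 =-5*n - 5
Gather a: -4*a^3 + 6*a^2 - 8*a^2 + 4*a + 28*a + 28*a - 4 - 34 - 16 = -4*a^3 - 2*a^2 + 60*a - 54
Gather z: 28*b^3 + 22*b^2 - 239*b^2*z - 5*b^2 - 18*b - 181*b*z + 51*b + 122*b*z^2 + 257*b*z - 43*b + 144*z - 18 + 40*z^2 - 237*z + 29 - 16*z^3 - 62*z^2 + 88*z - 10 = 28*b^3 + 17*b^2 - 10*b - 16*z^3 + z^2*(122*b - 22) + z*(-239*b^2 + 76*b - 5) + 1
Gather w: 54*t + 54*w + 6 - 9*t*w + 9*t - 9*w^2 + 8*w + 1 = 63*t - 9*w^2 + w*(62 - 9*t) + 7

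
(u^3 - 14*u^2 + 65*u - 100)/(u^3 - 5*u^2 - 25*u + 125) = (u - 4)/(u + 5)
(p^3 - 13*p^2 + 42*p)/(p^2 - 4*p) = (p^2 - 13*p + 42)/(p - 4)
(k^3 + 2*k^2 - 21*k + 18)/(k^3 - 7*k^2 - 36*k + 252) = (k^2 - 4*k + 3)/(k^2 - 13*k + 42)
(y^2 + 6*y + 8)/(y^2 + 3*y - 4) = (y + 2)/(y - 1)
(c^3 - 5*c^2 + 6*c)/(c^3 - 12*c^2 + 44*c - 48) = c*(c - 3)/(c^2 - 10*c + 24)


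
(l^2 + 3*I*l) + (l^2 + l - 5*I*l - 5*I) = 2*l^2 + l - 2*I*l - 5*I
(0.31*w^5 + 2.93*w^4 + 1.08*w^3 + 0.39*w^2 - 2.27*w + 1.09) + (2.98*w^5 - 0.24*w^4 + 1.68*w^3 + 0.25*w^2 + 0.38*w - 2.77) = 3.29*w^5 + 2.69*w^4 + 2.76*w^3 + 0.64*w^2 - 1.89*w - 1.68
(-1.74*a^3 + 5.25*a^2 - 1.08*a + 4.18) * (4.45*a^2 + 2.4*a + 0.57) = -7.743*a^5 + 19.1865*a^4 + 6.8022*a^3 + 19.0015*a^2 + 9.4164*a + 2.3826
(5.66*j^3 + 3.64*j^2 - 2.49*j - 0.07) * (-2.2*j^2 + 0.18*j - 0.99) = -12.452*j^5 - 6.9892*j^4 + 0.529800000000001*j^3 - 3.8978*j^2 + 2.4525*j + 0.0693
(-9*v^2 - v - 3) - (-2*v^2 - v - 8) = 5 - 7*v^2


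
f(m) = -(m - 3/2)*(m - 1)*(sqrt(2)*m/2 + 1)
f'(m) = -sqrt(2)*(m - 3/2)*(m - 1)/2 - (m - 3/2)*(sqrt(2)*m/2 + 1) - (m - 1)*(sqrt(2)*m/2 + 1)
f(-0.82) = -1.77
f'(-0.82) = -1.25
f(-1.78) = 2.36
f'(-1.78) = -8.02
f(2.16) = -1.93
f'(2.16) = -5.14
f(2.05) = -1.41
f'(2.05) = -4.33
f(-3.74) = 40.85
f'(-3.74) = -33.98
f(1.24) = 0.12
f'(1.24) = 0.08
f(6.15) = -128.09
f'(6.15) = -69.35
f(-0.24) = -1.79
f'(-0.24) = 0.95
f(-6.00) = 170.24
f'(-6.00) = -84.14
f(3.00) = -9.36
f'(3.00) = -13.05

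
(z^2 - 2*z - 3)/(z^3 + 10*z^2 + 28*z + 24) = (z^2 - 2*z - 3)/(z^3 + 10*z^2 + 28*z + 24)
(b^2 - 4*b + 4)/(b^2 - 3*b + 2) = (b - 2)/(b - 1)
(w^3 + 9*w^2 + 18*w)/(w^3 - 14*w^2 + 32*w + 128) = w*(w^2 + 9*w + 18)/(w^3 - 14*w^2 + 32*w + 128)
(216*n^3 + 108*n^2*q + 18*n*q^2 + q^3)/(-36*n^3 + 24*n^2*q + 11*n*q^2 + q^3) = (6*n + q)/(-n + q)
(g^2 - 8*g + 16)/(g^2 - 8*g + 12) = (g^2 - 8*g + 16)/(g^2 - 8*g + 12)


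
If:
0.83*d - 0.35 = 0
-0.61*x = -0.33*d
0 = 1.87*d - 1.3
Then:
No Solution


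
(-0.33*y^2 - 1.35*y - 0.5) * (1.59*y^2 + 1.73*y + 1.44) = -0.5247*y^4 - 2.7174*y^3 - 3.6057*y^2 - 2.809*y - 0.72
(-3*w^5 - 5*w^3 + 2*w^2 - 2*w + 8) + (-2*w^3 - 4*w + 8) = -3*w^5 - 7*w^3 + 2*w^2 - 6*w + 16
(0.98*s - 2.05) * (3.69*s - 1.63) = 3.6162*s^2 - 9.1619*s + 3.3415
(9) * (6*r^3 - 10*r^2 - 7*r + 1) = 54*r^3 - 90*r^2 - 63*r + 9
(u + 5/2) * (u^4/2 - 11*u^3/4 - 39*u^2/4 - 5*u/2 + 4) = u^5/2 - 3*u^4/2 - 133*u^3/8 - 215*u^2/8 - 9*u/4 + 10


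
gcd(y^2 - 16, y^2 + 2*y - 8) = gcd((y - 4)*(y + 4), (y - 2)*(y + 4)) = y + 4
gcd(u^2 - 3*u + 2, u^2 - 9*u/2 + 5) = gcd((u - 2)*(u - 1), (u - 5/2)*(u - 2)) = u - 2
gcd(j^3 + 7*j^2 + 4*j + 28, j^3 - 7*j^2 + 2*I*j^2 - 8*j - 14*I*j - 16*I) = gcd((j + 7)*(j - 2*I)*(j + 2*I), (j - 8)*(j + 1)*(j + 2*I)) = j + 2*I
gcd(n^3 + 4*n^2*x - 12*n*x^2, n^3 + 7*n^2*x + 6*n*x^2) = n^2 + 6*n*x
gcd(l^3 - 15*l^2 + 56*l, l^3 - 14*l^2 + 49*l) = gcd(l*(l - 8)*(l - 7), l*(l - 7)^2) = l^2 - 7*l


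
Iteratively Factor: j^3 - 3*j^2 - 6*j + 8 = (j - 1)*(j^2 - 2*j - 8) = (j - 1)*(j + 2)*(j - 4)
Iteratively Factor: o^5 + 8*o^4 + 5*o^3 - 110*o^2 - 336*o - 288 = (o + 2)*(o^4 + 6*o^3 - 7*o^2 - 96*o - 144) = (o + 2)*(o + 3)*(o^3 + 3*o^2 - 16*o - 48) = (o + 2)*(o + 3)^2*(o^2 - 16) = (o + 2)*(o + 3)^2*(o + 4)*(o - 4)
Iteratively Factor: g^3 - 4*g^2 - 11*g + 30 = (g - 5)*(g^2 + g - 6) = (g - 5)*(g - 2)*(g + 3)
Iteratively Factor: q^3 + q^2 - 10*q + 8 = (q - 2)*(q^2 + 3*q - 4) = (q - 2)*(q - 1)*(q + 4)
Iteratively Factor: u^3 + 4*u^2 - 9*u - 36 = (u + 4)*(u^2 - 9) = (u - 3)*(u + 4)*(u + 3)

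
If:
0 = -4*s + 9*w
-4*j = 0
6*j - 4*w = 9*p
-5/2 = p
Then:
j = 0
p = -5/2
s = 405/32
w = 45/8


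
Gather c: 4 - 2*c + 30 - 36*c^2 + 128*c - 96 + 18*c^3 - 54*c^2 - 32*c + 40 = 18*c^3 - 90*c^2 + 94*c - 22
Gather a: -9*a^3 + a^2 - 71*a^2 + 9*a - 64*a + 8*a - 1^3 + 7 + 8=-9*a^3 - 70*a^2 - 47*a + 14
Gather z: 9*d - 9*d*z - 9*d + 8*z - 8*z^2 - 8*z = -9*d*z - 8*z^2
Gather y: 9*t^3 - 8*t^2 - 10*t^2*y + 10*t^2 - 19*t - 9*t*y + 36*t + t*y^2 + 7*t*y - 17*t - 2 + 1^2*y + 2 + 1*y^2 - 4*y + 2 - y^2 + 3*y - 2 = 9*t^3 + 2*t^2 + t*y^2 + y*(-10*t^2 - 2*t)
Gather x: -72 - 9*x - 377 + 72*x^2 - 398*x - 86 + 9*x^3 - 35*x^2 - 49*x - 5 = 9*x^3 + 37*x^2 - 456*x - 540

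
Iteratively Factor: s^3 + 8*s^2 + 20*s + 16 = (s + 4)*(s^2 + 4*s + 4) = (s + 2)*(s + 4)*(s + 2)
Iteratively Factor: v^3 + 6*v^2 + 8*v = (v + 2)*(v^2 + 4*v) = v*(v + 2)*(v + 4)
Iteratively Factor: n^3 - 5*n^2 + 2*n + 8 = (n - 2)*(n^2 - 3*n - 4) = (n - 4)*(n - 2)*(n + 1)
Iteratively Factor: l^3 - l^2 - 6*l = (l - 3)*(l^2 + 2*l) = l*(l - 3)*(l + 2)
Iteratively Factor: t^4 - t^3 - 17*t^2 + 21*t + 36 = (t - 3)*(t^3 + 2*t^2 - 11*t - 12) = (t - 3)*(t + 4)*(t^2 - 2*t - 3) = (t - 3)*(t + 1)*(t + 4)*(t - 3)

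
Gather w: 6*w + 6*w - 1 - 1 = 12*w - 2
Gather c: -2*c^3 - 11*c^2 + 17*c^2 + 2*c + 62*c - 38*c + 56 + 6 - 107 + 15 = -2*c^3 + 6*c^2 + 26*c - 30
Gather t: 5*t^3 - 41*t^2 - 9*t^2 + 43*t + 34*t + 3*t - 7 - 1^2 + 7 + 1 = 5*t^3 - 50*t^2 + 80*t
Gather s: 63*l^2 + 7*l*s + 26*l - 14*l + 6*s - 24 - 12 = 63*l^2 + 12*l + s*(7*l + 6) - 36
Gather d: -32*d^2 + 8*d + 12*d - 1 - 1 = -32*d^2 + 20*d - 2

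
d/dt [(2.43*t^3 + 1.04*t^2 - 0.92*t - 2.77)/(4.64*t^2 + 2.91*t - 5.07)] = (11.2752*t^4 + 14.1426*t^3 - 29.6651*t^2 + 15.16*t + 12.7251)/(21.5296*t^4 + 27.0048*t^3 - 38.5815*t^2 - 29.5074*t + 25.7049)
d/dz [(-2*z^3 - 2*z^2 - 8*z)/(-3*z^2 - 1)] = 2*(3*z^4 - 9*z^2 + 2*z + 4)/(9*z^4 + 6*z^2 + 1)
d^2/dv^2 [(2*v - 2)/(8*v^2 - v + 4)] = 4*(3*(3 - 8*v)*(8*v^2 - v + 4) + (v - 1)*(16*v - 1)^2)/(8*v^2 - v + 4)^3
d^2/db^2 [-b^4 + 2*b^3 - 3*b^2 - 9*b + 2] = -12*b^2 + 12*b - 6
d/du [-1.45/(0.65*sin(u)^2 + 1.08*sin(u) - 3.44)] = (1.885*sin(u) + 1.566)*cos(u)/(0.65*sin(u)^2 + 1.08*sin(u) - 3.44)^2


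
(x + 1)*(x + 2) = x^2 + 3*x + 2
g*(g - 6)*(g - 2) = g^3 - 8*g^2 + 12*g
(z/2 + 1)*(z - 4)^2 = z^3/2 - 3*z^2 + 16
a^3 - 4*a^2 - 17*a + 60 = (a - 5)*(a - 3)*(a + 4)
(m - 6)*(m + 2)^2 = m^3 - 2*m^2 - 20*m - 24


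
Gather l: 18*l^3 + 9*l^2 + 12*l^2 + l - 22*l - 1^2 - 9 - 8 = 18*l^3 + 21*l^2 - 21*l - 18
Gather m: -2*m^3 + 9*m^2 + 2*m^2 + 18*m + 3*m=-2*m^3 + 11*m^2 + 21*m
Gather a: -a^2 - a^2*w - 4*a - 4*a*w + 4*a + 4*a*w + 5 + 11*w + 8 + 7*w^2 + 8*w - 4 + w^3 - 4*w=a^2*(-w - 1) + w^3 + 7*w^2 + 15*w + 9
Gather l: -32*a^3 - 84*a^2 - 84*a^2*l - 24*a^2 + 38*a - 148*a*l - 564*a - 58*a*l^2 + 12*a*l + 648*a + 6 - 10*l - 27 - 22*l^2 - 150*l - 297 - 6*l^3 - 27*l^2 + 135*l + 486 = -32*a^3 - 108*a^2 + 122*a - 6*l^3 + l^2*(-58*a - 49) + l*(-84*a^2 - 136*a - 25) + 168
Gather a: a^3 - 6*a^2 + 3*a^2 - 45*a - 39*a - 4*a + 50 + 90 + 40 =a^3 - 3*a^2 - 88*a + 180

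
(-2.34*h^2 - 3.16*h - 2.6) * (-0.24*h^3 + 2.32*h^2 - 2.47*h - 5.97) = 0.5616*h^5 - 4.6704*h^4 - 0.9274*h^3 + 15.743*h^2 + 25.2872*h + 15.522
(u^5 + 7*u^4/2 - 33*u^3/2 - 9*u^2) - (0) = u^5 + 7*u^4/2 - 33*u^3/2 - 9*u^2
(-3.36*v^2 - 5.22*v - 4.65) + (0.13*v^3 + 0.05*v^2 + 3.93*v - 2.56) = 0.13*v^3 - 3.31*v^2 - 1.29*v - 7.21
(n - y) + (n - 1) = 2*n - y - 1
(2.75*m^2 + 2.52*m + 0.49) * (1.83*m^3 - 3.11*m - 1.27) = 5.0325*m^5 + 4.6116*m^4 - 7.6558*m^3 - 11.3297*m^2 - 4.7243*m - 0.6223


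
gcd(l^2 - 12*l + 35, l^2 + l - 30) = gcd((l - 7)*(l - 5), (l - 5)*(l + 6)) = l - 5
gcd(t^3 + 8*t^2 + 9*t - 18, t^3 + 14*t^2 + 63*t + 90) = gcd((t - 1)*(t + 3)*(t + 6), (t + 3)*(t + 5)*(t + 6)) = t^2 + 9*t + 18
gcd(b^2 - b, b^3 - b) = b^2 - b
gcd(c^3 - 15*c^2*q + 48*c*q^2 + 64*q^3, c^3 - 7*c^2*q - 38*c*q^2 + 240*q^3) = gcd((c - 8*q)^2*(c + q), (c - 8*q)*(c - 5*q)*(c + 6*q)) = -c + 8*q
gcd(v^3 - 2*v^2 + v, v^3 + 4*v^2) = v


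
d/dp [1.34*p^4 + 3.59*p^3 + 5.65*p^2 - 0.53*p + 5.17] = 5.36*p^3 + 10.77*p^2 + 11.3*p - 0.53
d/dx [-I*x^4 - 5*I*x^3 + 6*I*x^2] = I*x*(-4*x^2 - 15*x + 12)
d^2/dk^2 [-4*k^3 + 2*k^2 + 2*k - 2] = 4 - 24*k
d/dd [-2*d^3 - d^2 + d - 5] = -6*d^2 - 2*d + 1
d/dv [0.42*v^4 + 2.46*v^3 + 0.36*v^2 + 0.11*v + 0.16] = 1.68*v^3 + 7.38*v^2 + 0.72*v + 0.11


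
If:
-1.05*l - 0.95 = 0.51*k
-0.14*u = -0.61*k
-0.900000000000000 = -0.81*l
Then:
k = -4.15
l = 1.11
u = -18.08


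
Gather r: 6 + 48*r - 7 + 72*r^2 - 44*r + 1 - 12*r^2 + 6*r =60*r^2 + 10*r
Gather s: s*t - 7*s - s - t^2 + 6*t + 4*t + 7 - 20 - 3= s*(t - 8) - t^2 + 10*t - 16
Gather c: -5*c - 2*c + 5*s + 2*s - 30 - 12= -7*c + 7*s - 42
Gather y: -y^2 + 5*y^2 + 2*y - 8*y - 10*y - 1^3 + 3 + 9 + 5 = 4*y^2 - 16*y + 16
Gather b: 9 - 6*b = 9 - 6*b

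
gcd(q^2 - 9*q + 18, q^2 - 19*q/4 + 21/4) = q - 3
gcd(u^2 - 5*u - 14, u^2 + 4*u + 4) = u + 2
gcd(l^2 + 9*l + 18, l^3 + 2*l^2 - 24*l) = l + 6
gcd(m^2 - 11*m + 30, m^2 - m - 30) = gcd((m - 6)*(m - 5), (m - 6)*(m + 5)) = m - 6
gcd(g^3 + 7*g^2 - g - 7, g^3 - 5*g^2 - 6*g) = g + 1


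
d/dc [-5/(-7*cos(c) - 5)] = 35*sin(c)/(7*cos(c) + 5)^2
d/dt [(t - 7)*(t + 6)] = 2*t - 1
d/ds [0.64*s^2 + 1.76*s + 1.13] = 1.28*s + 1.76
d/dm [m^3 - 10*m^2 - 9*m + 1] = 3*m^2 - 20*m - 9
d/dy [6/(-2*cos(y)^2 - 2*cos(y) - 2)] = -3*(2*cos(y) + 1)*sin(y)/(cos(y)^2 + cos(y) + 1)^2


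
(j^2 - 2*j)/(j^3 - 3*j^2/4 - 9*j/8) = 8*(2 - j)/(-8*j^2 + 6*j + 9)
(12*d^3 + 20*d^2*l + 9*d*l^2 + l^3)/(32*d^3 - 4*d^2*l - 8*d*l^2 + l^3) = (6*d^2 + 7*d*l + l^2)/(16*d^2 - 10*d*l + l^2)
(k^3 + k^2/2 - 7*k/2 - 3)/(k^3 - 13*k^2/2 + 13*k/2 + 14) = (2*k^2 - k - 6)/(2*k^2 - 15*k + 28)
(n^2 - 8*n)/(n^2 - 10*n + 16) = n/(n - 2)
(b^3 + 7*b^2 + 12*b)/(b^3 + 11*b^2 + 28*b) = (b + 3)/(b + 7)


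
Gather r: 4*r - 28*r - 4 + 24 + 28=48 - 24*r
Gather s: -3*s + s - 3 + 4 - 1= -2*s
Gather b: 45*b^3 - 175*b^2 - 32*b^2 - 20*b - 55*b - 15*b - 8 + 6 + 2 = 45*b^3 - 207*b^2 - 90*b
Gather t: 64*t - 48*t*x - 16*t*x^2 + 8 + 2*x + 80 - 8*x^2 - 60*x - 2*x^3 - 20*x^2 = t*(-16*x^2 - 48*x + 64) - 2*x^3 - 28*x^2 - 58*x + 88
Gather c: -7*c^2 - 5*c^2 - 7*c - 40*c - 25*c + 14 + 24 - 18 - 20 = -12*c^2 - 72*c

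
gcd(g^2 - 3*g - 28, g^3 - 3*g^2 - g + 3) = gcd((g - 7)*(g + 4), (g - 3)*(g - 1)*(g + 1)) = 1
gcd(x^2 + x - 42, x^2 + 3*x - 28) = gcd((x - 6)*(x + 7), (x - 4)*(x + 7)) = x + 7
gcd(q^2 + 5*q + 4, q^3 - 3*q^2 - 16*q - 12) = q + 1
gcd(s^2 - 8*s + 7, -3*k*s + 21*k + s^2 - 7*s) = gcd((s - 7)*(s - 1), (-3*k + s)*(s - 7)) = s - 7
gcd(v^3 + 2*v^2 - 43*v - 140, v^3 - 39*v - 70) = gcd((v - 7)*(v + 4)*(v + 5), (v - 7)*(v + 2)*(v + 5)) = v^2 - 2*v - 35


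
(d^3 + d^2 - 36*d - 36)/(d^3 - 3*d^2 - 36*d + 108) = (d + 1)/(d - 3)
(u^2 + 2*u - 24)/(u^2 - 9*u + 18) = (u^2 + 2*u - 24)/(u^2 - 9*u + 18)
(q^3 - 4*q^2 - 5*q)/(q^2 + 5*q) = (q^2 - 4*q - 5)/(q + 5)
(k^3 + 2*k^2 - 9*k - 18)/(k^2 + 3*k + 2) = (k^2 - 9)/(k + 1)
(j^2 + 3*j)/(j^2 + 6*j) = (j + 3)/(j + 6)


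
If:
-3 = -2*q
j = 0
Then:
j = 0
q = 3/2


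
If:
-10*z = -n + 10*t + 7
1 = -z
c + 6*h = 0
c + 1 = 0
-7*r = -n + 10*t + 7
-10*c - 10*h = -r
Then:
No Solution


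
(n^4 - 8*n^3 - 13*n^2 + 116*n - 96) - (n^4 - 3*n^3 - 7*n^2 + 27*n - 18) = -5*n^3 - 6*n^2 + 89*n - 78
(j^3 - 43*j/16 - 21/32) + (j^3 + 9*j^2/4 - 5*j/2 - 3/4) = 2*j^3 + 9*j^2/4 - 83*j/16 - 45/32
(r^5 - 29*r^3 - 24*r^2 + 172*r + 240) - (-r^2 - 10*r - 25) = r^5 - 29*r^3 - 23*r^2 + 182*r + 265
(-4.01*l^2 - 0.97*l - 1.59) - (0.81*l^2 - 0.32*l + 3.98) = -4.82*l^2 - 0.65*l - 5.57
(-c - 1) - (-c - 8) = 7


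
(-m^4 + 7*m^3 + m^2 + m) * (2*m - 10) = -2*m^5 + 24*m^4 - 68*m^3 - 8*m^2 - 10*m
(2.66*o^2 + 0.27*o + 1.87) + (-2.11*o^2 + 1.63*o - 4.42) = 0.55*o^2 + 1.9*o - 2.55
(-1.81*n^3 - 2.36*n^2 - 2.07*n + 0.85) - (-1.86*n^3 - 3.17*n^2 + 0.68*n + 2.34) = 0.05*n^3 + 0.81*n^2 - 2.75*n - 1.49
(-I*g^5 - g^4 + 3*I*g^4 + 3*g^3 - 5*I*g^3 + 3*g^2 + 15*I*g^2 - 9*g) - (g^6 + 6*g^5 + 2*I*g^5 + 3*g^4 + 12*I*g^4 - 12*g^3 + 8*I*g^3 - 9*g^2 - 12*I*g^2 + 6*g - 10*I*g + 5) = -g^6 - 6*g^5 - 3*I*g^5 - 4*g^4 - 9*I*g^4 + 15*g^3 - 13*I*g^3 + 12*g^2 + 27*I*g^2 - 15*g + 10*I*g - 5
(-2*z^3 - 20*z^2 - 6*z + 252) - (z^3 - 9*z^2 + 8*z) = -3*z^3 - 11*z^2 - 14*z + 252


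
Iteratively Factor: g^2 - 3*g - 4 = (g - 4)*(g + 1)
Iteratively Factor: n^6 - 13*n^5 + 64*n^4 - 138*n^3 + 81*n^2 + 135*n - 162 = (n - 3)*(n^5 - 10*n^4 + 34*n^3 - 36*n^2 - 27*n + 54) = (n - 3)^2*(n^4 - 7*n^3 + 13*n^2 + 3*n - 18) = (n - 3)^3*(n^3 - 4*n^2 + n + 6) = (n - 3)^3*(n + 1)*(n^2 - 5*n + 6) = (n - 3)^4*(n + 1)*(n - 2)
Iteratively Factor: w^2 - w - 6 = (w - 3)*(w + 2)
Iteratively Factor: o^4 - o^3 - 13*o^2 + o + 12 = (o + 1)*(o^3 - 2*o^2 - 11*o + 12) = (o + 1)*(o + 3)*(o^2 - 5*o + 4) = (o - 4)*(o + 1)*(o + 3)*(o - 1)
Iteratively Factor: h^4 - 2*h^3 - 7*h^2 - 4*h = (h + 1)*(h^3 - 3*h^2 - 4*h) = (h - 4)*(h + 1)*(h^2 + h) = (h - 4)*(h + 1)^2*(h)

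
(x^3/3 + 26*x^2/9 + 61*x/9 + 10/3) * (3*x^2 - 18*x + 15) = x^5 + 8*x^4/3 - 80*x^3/3 - 206*x^2/3 + 125*x/3 + 50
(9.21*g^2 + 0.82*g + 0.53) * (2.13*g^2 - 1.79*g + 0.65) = 19.6173*g^4 - 14.7393*g^3 + 5.6476*g^2 - 0.4157*g + 0.3445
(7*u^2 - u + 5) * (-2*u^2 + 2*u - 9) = -14*u^4 + 16*u^3 - 75*u^2 + 19*u - 45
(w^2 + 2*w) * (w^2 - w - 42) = w^4 + w^3 - 44*w^2 - 84*w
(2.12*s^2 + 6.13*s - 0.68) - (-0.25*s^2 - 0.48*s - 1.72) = 2.37*s^2 + 6.61*s + 1.04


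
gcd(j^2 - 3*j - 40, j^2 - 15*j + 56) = j - 8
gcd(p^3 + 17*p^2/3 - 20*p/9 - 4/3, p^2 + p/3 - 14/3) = 1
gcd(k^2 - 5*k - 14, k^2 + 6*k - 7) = 1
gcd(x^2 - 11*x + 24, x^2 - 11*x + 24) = x^2 - 11*x + 24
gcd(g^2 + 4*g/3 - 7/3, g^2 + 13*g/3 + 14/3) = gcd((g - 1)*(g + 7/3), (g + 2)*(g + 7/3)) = g + 7/3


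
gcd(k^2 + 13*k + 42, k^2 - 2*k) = 1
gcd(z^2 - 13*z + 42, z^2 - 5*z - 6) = z - 6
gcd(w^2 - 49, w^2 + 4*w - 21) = w + 7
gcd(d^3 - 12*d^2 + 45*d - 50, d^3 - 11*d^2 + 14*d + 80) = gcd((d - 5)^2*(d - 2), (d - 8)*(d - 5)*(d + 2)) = d - 5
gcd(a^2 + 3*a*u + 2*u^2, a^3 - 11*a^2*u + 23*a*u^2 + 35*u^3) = a + u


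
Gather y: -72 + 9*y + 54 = 9*y - 18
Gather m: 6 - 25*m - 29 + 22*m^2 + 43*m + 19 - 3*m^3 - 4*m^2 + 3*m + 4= -3*m^3 + 18*m^2 + 21*m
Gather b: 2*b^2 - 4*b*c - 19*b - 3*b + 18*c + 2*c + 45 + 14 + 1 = 2*b^2 + b*(-4*c - 22) + 20*c + 60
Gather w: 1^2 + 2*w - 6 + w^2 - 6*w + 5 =w^2 - 4*w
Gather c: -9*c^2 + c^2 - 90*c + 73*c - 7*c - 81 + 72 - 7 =-8*c^2 - 24*c - 16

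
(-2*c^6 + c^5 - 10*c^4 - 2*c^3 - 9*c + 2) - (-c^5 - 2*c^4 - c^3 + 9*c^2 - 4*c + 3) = -2*c^6 + 2*c^5 - 8*c^4 - c^3 - 9*c^2 - 5*c - 1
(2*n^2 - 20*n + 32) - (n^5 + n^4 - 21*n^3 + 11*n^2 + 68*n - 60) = -n^5 - n^4 + 21*n^3 - 9*n^2 - 88*n + 92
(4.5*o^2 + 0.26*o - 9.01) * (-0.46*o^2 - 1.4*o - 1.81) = -2.07*o^4 - 6.4196*o^3 - 4.3644*o^2 + 12.1434*o + 16.3081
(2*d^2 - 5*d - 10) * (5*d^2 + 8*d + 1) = 10*d^4 - 9*d^3 - 88*d^2 - 85*d - 10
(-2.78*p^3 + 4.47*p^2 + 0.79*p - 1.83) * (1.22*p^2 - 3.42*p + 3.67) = -3.3916*p^5 + 14.961*p^4 - 24.5262*p^3 + 11.4705*p^2 + 9.1579*p - 6.7161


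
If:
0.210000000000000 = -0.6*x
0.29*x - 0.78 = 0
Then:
No Solution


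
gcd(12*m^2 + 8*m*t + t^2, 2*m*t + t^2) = 2*m + t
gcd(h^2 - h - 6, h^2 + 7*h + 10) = h + 2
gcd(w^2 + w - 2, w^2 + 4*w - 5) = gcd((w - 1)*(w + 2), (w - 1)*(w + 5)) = w - 1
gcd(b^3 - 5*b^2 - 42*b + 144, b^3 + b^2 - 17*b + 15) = b - 3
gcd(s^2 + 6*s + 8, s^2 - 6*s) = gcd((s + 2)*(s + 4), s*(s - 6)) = 1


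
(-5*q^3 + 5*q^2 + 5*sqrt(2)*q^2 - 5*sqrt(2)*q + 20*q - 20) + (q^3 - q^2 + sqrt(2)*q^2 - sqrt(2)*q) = -4*q^3 + 4*q^2 + 6*sqrt(2)*q^2 - 6*sqrt(2)*q + 20*q - 20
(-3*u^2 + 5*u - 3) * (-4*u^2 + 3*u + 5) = 12*u^4 - 29*u^3 + 12*u^2 + 16*u - 15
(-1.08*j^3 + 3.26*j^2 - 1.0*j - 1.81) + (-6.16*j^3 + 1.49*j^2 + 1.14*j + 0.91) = -7.24*j^3 + 4.75*j^2 + 0.14*j - 0.9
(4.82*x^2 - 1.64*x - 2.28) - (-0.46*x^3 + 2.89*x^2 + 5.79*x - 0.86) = 0.46*x^3 + 1.93*x^2 - 7.43*x - 1.42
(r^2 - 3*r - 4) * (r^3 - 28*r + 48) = r^5 - 3*r^4 - 32*r^3 + 132*r^2 - 32*r - 192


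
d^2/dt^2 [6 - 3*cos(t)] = 3*cos(t)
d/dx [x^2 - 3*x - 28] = 2*x - 3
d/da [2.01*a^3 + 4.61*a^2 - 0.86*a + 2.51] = 6.03*a^2 + 9.22*a - 0.86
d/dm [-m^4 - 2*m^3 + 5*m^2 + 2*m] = -4*m^3 - 6*m^2 + 10*m + 2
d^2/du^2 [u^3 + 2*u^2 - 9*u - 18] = 6*u + 4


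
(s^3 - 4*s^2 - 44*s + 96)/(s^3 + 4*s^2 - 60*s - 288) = (s - 2)/(s + 6)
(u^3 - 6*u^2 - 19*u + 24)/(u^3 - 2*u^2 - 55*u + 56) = (u + 3)/(u + 7)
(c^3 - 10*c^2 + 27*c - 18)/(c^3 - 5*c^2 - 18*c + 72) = (c - 1)/(c + 4)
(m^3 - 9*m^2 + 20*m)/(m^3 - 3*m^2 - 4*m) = (m - 5)/(m + 1)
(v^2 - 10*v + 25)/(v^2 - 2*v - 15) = (v - 5)/(v + 3)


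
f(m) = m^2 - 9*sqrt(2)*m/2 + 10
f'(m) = 2*m - 9*sqrt(2)/2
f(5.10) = 3.55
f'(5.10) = 3.84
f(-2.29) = 29.82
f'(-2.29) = -10.94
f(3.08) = -0.11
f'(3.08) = -0.20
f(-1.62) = 22.93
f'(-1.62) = -9.60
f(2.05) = 1.16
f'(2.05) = -2.26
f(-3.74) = 47.79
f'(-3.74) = -13.84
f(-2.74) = 34.94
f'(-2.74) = -11.84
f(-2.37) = 30.70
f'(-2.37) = -11.10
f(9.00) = 33.72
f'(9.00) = 11.64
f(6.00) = 7.82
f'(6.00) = 5.64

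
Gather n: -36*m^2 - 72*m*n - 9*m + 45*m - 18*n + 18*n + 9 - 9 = -36*m^2 - 72*m*n + 36*m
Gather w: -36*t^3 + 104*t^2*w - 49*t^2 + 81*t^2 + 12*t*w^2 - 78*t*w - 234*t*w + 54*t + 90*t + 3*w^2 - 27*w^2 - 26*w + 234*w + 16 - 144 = -36*t^3 + 32*t^2 + 144*t + w^2*(12*t - 24) + w*(104*t^2 - 312*t + 208) - 128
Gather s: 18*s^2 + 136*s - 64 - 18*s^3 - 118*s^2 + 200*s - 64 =-18*s^3 - 100*s^2 + 336*s - 128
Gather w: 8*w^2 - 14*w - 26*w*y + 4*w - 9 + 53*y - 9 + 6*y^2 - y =8*w^2 + w*(-26*y - 10) + 6*y^2 + 52*y - 18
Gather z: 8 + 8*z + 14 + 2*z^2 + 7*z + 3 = 2*z^2 + 15*z + 25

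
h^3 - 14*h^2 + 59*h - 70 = (h - 7)*(h - 5)*(h - 2)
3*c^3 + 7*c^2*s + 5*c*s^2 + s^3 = (c + s)^2*(3*c + s)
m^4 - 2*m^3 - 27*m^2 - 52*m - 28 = (m - 7)*(m + 1)*(m + 2)^2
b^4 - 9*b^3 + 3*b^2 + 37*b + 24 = (b - 8)*(b - 3)*(b + 1)^2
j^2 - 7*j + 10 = (j - 5)*(j - 2)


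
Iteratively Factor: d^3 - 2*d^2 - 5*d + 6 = (d + 2)*(d^2 - 4*d + 3) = (d - 1)*(d + 2)*(d - 3)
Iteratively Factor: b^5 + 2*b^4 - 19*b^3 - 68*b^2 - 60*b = (b - 5)*(b^4 + 7*b^3 + 16*b^2 + 12*b) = (b - 5)*(b + 2)*(b^3 + 5*b^2 + 6*b) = b*(b - 5)*(b + 2)*(b^2 + 5*b + 6) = b*(b - 5)*(b + 2)*(b + 3)*(b + 2)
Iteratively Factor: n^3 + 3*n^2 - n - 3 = (n - 1)*(n^2 + 4*n + 3) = (n - 1)*(n + 3)*(n + 1)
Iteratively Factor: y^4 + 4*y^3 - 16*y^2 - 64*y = (y + 4)*(y^3 - 16*y) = (y + 4)^2*(y^2 - 4*y) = y*(y + 4)^2*(y - 4)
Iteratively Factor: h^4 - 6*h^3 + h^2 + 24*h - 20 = (h + 2)*(h^3 - 8*h^2 + 17*h - 10) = (h - 2)*(h + 2)*(h^2 - 6*h + 5) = (h - 5)*(h - 2)*(h + 2)*(h - 1)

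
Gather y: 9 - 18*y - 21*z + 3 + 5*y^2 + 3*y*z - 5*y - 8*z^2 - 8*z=5*y^2 + y*(3*z - 23) - 8*z^2 - 29*z + 12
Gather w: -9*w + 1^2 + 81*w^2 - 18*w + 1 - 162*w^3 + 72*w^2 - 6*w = -162*w^3 + 153*w^2 - 33*w + 2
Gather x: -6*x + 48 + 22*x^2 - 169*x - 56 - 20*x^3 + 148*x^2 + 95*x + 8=-20*x^3 + 170*x^2 - 80*x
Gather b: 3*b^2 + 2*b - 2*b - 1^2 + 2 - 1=3*b^2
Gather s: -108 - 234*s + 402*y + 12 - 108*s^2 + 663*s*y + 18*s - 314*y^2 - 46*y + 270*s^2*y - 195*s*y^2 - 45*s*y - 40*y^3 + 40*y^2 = s^2*(270*y - 108) + s*(-195*y^2 + 618*y - 216) - 40*y^3 - 274*y^2 + 356*y - 96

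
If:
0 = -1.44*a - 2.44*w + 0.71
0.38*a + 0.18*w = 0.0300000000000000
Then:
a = -0.08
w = 0.34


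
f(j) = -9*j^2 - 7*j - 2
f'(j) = -18*j - 7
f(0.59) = -9.26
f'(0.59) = -17.62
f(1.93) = -49.03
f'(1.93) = -41.74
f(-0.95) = -3.47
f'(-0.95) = 10.10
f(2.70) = -86.51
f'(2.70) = -55.60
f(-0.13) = -1.24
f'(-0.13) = -4.66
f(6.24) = -396.12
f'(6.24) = -119.32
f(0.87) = -14.90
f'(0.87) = -22.66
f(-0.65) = -1.25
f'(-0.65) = 4.70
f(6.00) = -368.00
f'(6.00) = -115.00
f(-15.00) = -1922.00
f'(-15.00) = 263.00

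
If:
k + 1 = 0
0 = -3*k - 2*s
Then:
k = -1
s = 3/2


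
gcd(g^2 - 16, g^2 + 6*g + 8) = g + 4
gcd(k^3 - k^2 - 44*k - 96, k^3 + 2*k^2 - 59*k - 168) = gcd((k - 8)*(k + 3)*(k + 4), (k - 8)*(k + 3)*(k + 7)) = k^2 - 5*k - 24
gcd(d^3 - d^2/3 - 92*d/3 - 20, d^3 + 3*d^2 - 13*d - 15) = d + 5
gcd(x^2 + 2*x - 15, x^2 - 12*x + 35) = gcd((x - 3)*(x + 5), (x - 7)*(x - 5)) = 1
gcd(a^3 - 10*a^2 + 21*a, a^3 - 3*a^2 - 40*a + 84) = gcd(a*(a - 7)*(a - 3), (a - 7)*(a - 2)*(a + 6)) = a - 7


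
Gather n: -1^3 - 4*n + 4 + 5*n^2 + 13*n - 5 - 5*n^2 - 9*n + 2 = 0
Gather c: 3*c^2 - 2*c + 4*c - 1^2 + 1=3*c^2 + 2*c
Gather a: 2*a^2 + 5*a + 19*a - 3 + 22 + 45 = 2*a^2 + 24*a + 64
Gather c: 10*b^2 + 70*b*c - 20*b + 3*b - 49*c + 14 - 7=10*b^2 - 17*b + c*(70*b - 49) + 7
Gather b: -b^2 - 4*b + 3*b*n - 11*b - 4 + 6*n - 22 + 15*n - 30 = -b^2 + b*(3*n - 15) + 21*n - 56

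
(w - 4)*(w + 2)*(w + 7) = w^3 + 5*w^2 - 22*w - 56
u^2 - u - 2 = (u - 2)*(u + 1)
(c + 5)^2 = c^2 + 10*c + 25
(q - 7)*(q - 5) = q^2 - 12*q + 35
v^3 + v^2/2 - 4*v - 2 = (v - 2)*(v + 1/2)*(v + 2)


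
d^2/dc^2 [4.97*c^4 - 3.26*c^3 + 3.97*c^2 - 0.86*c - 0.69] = 59.64*c^2 - 19.56*c + 7.94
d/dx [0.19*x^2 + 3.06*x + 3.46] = 0.38*x + 3.06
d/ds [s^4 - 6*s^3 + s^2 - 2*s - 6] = 4*s^3 - 18*s^2 + 2*s - 2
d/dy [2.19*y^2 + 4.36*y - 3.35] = 4.38*y + 4.36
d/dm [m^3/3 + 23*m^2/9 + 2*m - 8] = m^2 + 46*m/9 + 2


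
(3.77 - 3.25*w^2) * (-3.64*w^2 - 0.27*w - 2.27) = 11.83*w^4 + 0.8775*w^3 - 6.3453*w^2 - 1.0179*w - 8.5579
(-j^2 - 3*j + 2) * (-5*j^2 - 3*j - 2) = 5*j^4 + 18*j^3 + j^2 - 4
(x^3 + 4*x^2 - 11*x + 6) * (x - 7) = x^4 - 3*x^3 - 39*x^2 + 83*x - 42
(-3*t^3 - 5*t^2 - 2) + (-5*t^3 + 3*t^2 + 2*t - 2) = -8*t^3 - 2*t^2 + 2*t - 4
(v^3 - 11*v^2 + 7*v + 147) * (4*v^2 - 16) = 4*v^5 - 44*v^4 + 12*v^3 + 764*v^2 - 112*v - 2352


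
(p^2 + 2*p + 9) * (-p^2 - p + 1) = -p^4 - 3*p^3 - 10*p^2 - 7*p + 9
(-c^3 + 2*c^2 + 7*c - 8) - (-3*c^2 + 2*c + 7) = -c^3 + 5*c^2 + 5*c - 15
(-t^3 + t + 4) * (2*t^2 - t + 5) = -2*t^5 + t^4 - 3*t^3 + 7*t^2 + t + 20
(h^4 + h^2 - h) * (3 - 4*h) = -4*h^5 + 3*h^4 - 4*h^3 + 7*h^2 - 3*h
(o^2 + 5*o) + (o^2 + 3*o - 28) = 2*o^2 + 8*o - 28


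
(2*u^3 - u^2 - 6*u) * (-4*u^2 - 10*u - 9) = -8*u^5 - 16*u^4 + 16*u^3 + 69*u^2 + 54*u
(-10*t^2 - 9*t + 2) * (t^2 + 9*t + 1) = -10*t^4 - 99*t^3 - 89*t^2 + 9*t + 2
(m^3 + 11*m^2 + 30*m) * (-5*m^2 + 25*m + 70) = -5*m^5 - 30*m^4 + 195*m^3 + 1520*m^2 + 2100*m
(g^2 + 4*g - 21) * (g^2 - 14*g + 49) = g^4 - 10*g^3 - 28*g^2 + 490*g - 1029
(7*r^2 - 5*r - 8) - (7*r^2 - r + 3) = -4*r - 11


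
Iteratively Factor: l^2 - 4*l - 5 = (l - 5)*(l + 1)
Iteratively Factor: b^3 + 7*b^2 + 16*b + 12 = (b + 2)*(b^2 + 5*b + 6) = (b + 2)^2*(b + 3)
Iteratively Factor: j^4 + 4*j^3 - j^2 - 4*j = (j + 1)*(j^3 + 3*j^2 - 4*j) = (j - 1)*(j + 1)*(j^2 + 4*j) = (j - 1)*(j + 1)*(j + 4)*(j)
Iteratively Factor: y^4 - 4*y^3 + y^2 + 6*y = (y)*(y^3 - 4*y^2 + y + 6) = y*(y - 3)*(y^2 - y - 2) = y*(y - 3)*(y - 2)*(y + 1)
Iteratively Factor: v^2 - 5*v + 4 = (v - 4)*(v - 1)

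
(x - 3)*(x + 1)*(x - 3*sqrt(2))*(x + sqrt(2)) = x^4 - 2*sqrt(2)*x^3 - 2*x^3 - 9*x^2 + 4*sqrt(2)*x^2 + 6*sqrt(2)*x + 12*x + 18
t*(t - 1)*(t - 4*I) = t^3 - t^2 - 4*I*t^2 + 4*I*t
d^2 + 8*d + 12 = (d + 2)*(d + 6)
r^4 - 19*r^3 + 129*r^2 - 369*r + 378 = (r - 7)*(r - 6)*(r - 3)^2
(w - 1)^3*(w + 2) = w^4 - w^3 - 3*w^2 + 5*w - 2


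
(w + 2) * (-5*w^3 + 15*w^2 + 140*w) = -5*w^4 + 5*w^3 + 170*w^2 + 280*w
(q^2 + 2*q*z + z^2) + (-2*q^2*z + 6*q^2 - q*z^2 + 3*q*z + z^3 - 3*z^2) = -2*q^2*z + 7*q^2 - q*z^2 + 5*q*z + z^3 - 2*z^2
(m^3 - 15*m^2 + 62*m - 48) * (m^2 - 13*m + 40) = m^5 - 28*m^4 + 297*m^3 - 1454*m^2 + 3104*m - 1920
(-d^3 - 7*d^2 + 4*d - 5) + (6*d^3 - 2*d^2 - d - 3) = 5*d^3 - 9*d^2 + 3*d - 8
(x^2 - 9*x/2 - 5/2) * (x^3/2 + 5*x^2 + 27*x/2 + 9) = x^5/2 + 11*x^4/4 - 41*x^3/4 - 257*x^2/4 - 297*x/4 - 45/2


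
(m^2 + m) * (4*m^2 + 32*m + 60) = 4*m^4 + 36*m^3 + 92*m^2 + 60*m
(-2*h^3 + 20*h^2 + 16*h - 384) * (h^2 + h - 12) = -2*h^5 + 18*h^4 + 60*h^3 - 608*h^2 - 576*h + 4608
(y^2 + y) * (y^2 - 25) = y^4 + y^3 - 25*y^2 - 25*y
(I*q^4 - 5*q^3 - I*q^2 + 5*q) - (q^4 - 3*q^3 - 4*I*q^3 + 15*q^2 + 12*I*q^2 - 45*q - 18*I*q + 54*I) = -q^4 + I*q^4 - 2*q^3 + 4*I*q^3 - 15*q^2 - 13*I*q^2 + 50*q + 18*I*q - 54*I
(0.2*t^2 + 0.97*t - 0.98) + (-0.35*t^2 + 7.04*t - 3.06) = -0.15*t^2 + 8.01*t - 4.04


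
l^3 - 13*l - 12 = (l - 4)*(l + 1)*(l + 3)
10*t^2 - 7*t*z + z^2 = (-5*t + z)*(-2*t + z)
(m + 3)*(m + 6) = m^2 + 9*m + 18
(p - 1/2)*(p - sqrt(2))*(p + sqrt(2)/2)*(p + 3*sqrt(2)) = p^4 - p^3/2 + 5*sqrt(2)*p^3/2 - 4*p^2 - 5*sqrt(2)*p^2/4 - 3*sqrt(2)*p + 2*p + 3*sqrt(2)/2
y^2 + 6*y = y*(y + 6)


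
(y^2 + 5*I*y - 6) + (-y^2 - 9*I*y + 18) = -4*I*y + 12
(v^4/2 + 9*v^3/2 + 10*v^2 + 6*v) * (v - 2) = v^5/2 + 7*v^4/2 + v^3 - 14*v^2 - 12*v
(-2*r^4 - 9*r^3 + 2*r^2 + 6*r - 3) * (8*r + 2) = -16*r^5 - 76*r^4 - 2*r^3 + 52*r^2 - 12*r - 6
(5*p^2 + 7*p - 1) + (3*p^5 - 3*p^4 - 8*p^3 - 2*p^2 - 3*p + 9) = 3*p^5 - 3*p^4 - 8*p^3 + 3*p^2 + 4*p + 8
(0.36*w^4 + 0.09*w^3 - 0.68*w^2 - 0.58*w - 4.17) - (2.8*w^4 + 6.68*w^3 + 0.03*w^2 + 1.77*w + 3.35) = -2.44*w^4 - 6.59*w^3 - 0.71*w^2 - 2.35*w - 7.52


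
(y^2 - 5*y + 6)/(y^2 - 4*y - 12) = (-y^2 + 5*y - 6)/(-y^2 + 4*y + 12)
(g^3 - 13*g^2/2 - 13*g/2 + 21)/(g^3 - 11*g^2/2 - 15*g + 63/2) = (g + 2)/(g + 3)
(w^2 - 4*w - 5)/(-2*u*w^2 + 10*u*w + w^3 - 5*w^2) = (-w - 1)/(w*(2*u - w))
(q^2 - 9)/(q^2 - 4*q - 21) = (q - 3)/(q - 7)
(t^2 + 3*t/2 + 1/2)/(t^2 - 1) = (t + 1/2)/(t - 1)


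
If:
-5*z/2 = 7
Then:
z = -14/5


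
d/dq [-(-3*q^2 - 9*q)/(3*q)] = 1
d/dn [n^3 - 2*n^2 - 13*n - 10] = 3*n^2 - 4*n - 13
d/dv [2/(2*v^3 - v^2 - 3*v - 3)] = 2*(-6*v^2 + 2*v + 3)/(-2*v^3 + v^2 + 3*v + 3)^2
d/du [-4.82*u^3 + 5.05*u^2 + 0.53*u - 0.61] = -14.46*u^2 + 10.1*u + 0.53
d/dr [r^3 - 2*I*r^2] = r*(3*r - 4*I)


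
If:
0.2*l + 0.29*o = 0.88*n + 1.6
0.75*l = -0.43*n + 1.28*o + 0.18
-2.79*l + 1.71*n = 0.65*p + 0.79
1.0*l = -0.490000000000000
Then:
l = -0.49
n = -2.33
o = -1.21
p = -5.24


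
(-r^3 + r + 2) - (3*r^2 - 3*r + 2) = -r^3 - 3*r^2 + 4*r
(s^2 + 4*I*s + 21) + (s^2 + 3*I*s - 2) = 2*s^2 + 7*I*s + 19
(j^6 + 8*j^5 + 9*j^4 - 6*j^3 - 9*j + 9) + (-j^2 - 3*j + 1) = j^6 + 8*j^5 + 9*j^4 - 6*j^3 - j^2 - 12*j + 10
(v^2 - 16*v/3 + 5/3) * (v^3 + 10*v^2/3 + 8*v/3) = v^5 - 2*v^4 - 121*v^3/9 - 26*v^2/3 + 40*v/9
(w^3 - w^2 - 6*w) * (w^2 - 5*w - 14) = w^5 - 6*w^4 - 15*w^3 + 44*w^2 + 84*w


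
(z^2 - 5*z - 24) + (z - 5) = z^2 - 4*z - 29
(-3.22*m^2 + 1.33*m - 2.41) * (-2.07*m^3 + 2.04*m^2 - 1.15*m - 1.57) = 6.6654*m^5 - 9.3219*m^4 + 11.4049*m^3 - 1.3905*m^2 + 0.6834*m + 3.7837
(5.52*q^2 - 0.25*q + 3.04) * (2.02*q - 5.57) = 11.1504*q^3 - 31.2514*q^2 + 7.5333*q - 16.9328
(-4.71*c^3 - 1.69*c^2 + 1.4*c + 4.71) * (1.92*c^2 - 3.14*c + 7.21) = -9.0432*c^5 + 11.5446*c^4 - 25.9645*c^3 - 7.5377*c^2 - 4.6954*c + 33.9591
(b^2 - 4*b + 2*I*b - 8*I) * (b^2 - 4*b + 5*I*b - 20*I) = b^4 - 8*b^3 + 7*I*b^3 + 6*b^2 - 56*I*b^2 + 80*b + 112*I*b - 160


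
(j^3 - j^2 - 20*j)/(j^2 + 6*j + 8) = j*(j - 5)/(j + 2)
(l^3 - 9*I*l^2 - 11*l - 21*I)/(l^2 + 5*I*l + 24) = (l^2 - 6*I*l + 7)/(l + 8*I)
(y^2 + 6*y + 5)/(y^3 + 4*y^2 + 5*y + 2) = (y + 5)/(y^2 + 3*y + 2)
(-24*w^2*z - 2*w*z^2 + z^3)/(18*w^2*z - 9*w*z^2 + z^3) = (4*w + z)/(-3*w + z)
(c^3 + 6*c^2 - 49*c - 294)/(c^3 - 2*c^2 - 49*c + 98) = (c + 6)/(c - 2)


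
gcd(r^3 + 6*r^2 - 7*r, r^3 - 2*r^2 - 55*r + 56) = r^2 + 6*r - 7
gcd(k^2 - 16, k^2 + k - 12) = k + 4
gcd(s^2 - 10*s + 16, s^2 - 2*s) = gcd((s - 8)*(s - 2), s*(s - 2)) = s - 2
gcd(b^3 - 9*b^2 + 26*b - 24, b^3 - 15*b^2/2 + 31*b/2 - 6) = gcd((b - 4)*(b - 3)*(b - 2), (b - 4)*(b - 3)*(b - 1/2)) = b^2 - 7*b + 12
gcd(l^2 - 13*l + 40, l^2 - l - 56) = l - 8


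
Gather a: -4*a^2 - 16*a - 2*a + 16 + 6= -4*a^2 - 18*a + 22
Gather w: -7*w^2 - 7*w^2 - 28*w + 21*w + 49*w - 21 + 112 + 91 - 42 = -14*w^2 + 42*w + 140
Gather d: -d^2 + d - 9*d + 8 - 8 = -d^2 - 8*d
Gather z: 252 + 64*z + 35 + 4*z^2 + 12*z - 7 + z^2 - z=5*z^2 + 75*z + 280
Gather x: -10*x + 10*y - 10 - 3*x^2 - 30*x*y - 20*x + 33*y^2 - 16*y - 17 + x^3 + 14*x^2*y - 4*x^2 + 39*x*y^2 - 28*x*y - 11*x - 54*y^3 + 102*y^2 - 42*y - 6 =x^3 + x^2*(14*y - 7) + x*(39*y^2 - 58*y - 41) - 54*y^3 + 135*y^2 - 48*y - 33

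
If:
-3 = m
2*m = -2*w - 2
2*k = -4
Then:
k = -2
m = -3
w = 2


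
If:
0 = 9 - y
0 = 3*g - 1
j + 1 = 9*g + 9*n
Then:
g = 1/3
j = 9*n + 2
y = 9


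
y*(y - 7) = y^2 - 7*y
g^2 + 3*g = g*(g + 3)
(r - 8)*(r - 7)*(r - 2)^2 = r^4 - 19*r^3 + 120*r^2 - 284*r + 224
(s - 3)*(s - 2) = s^2 - 5*s + 6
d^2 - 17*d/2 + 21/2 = (d - 7)*(d - 3/2)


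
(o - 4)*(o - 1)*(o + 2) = o^3 - 3*o^2 - 6*o + 8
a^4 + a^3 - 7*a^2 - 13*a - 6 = (a - 3)*(a + 1)^2*(a + 2)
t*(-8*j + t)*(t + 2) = -8*j*t^2 - 16*j*t + t^3 + 2*t^2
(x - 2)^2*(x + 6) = x^3 + 2*x^2 - 20*x + 24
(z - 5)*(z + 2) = z^2 - 3*z - 10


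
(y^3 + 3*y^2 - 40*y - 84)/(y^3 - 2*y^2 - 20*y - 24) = (y + 7)/(y + 2)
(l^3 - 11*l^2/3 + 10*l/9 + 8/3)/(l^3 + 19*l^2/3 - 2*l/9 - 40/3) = (3*l^2 - 7*l - 6)/(3*l^2 + 23*l + 30)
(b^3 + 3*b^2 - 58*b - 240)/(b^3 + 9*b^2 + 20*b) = (b^2 - 2*b - 48)/(b*(b + 4))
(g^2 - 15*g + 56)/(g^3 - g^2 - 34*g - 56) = (g - 8)/(g^2 + 6*g + 8)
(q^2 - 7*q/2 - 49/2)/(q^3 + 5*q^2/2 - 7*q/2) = (q - 7)/(q*(q - 1))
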